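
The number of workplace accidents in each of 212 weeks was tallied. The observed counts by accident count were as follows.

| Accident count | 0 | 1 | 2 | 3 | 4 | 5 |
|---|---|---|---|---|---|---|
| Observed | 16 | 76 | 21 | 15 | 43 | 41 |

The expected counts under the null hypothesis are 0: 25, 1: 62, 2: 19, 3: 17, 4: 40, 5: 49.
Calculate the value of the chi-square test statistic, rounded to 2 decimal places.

8.38

χ² = (16−25)²/25 + (76−62)²/62 + (21−19)²/19 + (15−17)²/17 + (43−40)²/40 + (41−49)²/49
   = 3.240 + 3.161 + 0.211 + 0.235 + 0.225 + 1.306
Sum = 8.38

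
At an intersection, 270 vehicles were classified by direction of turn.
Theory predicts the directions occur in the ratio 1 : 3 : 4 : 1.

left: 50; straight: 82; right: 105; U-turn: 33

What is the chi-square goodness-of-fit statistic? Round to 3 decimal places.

Ratio total = 9. Expected counts: 270×1/9 = 30, 270×3/9 = 90, 270×4/9 = 120, 270×1/9 = 30.
left: (50 − 30)²/30 = 400/30 = 13.3333
straight: (82 − 90)²/90 = 64/90 = 0.7111
right: (105 − 120)²/120 = 225/120 = 1.8750
U-turn: (33 − 30)²/30 = 9/30 = 0.3000
Sum = 16.219

16.219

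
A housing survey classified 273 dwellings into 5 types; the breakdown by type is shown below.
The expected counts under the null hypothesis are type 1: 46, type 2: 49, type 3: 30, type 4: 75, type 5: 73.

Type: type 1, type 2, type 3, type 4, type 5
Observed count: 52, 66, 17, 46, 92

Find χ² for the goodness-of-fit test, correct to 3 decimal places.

χ² = (52−46)²/46 + (66−49)²/49 + (17−30)²/30 + (46−75)²/75 + (92−73)²/73
   = 0.7826 + 5.8980 + 5.6333 + 11.2133 + 4.9452
Sum = 28.472

28.472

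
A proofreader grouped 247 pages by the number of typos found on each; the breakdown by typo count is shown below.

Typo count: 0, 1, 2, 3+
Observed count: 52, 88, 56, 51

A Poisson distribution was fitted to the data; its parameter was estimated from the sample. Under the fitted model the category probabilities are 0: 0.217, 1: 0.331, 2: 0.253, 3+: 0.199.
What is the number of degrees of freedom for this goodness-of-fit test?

2

There are k = 4 categories and 1 parameter estimated from the data, so df = 4 − 1 − 1 = 2.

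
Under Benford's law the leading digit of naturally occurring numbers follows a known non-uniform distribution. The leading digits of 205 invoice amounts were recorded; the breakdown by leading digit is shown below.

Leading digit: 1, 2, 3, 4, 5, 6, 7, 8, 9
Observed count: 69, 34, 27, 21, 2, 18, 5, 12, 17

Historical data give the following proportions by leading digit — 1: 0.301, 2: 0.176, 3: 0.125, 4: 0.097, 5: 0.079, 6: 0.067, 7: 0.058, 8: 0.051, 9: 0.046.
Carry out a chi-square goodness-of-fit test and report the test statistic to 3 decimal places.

Expected counts E_i = n·p_i: 205×0.301 = 61.705, 205×0.176 = 36.08, 205×0.125 = 25.625, 205×0.097 = 19.885, 205×0.079 = 16.195, 205×0.067 = 13.735, 205×0.058 = 11.89, 205×0.051 = 10.455, 205×0.046 = 9.43.
1: (69 − 61.705)²/61.705 = 53.217025/61.705 = 0.8624
2: (34 − 36.08)²/36.08 = 4.3264/36.08 = 0.1199
3: (27 − 25.625)²/25.625 = 1.890625/25.625 = 0.0738
4: (21 − 19.885)²/19.885 = 1.243225/19.885 = 0.0625
5: (2 − 16.195)²/16.195 = 201.498025/16.195 = 12.4420
6: (18 − 13.735)²/13.735 = 18.190225/13.735 = 1.3244
7: (5 − 11.89)²/11.89 = 47.4721/11.89 = 3.9926
8: (12 − 10.455)²/10.455 = 2.387025/10.455 = 0.2283
9: (17 − 9.43)²/9.43 = 57.3049/9.43 = 6.0769
Sum = 25.183

25.183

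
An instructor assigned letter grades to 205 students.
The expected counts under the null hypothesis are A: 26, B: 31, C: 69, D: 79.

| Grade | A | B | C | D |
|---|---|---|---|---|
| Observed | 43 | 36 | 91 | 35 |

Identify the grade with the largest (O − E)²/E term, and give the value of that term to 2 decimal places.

D, 24.51

A: (43 − 26)²/26 = 289/26 = 11.115
B: (36 − 31)²/31 = 25/31 = 0.806
C: (91 − 69)²/69 = 484/69 = 7.014
D: (35 − 79)²/79 = 1936/79 = 24.506
The largest term is for D: 24.51.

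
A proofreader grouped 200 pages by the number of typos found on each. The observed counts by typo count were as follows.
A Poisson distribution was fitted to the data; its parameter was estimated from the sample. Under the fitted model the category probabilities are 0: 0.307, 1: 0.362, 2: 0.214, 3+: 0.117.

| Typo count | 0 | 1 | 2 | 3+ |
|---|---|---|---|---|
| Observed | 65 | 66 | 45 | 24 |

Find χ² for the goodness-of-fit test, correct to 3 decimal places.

0.905

Expected counts E_i = n·p_i: 200×0.307 = 61.4, 200×0.362 = 72.4, 200×0.214 = 42.8, 200×0.117 = 23.4.
χ² = (65−61.4)²/61.4 + (66−72.4)²/72.4 + (45−42.8)²/42.8 + (24−23.4)²/23.4
   = 0.2111 + 0.5657 + 0.1131 + 0.0154
Sum = 0.905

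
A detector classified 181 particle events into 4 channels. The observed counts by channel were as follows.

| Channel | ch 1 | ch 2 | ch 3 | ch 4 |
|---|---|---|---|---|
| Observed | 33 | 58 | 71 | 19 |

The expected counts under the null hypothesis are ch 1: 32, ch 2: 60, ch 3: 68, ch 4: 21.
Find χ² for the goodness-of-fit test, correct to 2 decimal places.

ch 1: (33 − 32)²/32 = 1/32 = 0.031
ch 2: (58 − 60)²/60 = 4/60 = 0.067
ch 3: (71 − 68)²/68 = 9/68 = 0.132
ch 4: (19 − 21)²/21 = 4/21 = 0.190
Sum = 0.42

0.42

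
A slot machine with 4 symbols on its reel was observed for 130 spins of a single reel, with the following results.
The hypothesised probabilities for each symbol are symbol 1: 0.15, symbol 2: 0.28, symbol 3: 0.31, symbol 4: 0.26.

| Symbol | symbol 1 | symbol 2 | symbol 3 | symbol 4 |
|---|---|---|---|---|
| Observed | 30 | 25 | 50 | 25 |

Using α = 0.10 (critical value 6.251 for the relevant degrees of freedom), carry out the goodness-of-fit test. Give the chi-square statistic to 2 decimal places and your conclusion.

13.85; reject

Expected counts E_i = n·p_i: 130×0.15 = 19.5, 130×0.28 = 36.4, 130×0.31 = 40.3, 130×0.26 = 33.8.
χ² = (30−19.5)²/19.5 + (25−36.4)²/36.4 + (50−40.3)²/40.3 + (25−33.8)²/33.8
   = 5.654 + 3.570 + 2.335 + 2.291
Sum = 13.85
df = 3. Since 13.85 > 6.251, we reject H₀.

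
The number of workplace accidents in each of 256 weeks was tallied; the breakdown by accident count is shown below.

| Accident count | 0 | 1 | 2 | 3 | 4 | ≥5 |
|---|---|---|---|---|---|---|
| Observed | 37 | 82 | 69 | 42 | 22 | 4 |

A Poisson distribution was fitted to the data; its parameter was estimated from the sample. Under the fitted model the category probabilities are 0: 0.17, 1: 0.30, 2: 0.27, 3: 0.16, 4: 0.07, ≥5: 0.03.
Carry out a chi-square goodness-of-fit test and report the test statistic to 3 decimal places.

4.048

Expected counts E_i = n·p_i: 256×0.17 = 43.52, 256×0.30 = 76.8, 256×0.27 = 69.12, 256×0.16 = 40.96, 256×0.07 = 17.92, 256×0.03 = 7.68.
cat         O        E   (O−E)²/E
0          37    43.52     0.9768
1          82     76.8     0.3521
2          69    69.12     0.0002
3          42    40.96     0.0264
4          22    17.92     0.9289
≥5          4     7.68     1.7633
Sum = 4.048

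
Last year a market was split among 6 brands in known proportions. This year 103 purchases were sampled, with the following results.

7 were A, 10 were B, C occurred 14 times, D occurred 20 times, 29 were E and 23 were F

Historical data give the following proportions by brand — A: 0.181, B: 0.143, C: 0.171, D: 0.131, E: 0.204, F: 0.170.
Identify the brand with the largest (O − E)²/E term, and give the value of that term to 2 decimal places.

A, 7.27

Expected counts E_i = n·p_i: 103×0.181 = 18.643, 103×0.143 = 14.729, 103×0.171 = 17.613, 103×0.131 = 13.493, 103×0.204 = 21.012, 103×0.170 = 17.51.
cat         O        E   (O−E)²/E
A           7   18.643      7.271
B          10   14.729      1.518
C          14   17.613      0.741
D          20   13.493      3.138
E          29   21.012      3.037
F          23    17.51      1.721
The largest term is for A: 7.27.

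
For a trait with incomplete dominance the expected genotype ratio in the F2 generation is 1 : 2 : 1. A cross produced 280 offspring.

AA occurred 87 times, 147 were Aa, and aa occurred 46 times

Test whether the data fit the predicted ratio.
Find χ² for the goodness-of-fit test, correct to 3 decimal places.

Ratio total = 4. Expected counts: 280×1/4 = 70, 280×2/4 = 140, 280×1/4 = 70.
χ² = (87−70)²/70 + (147−140)²/140 + (46−70)²/70
   = 4.1286 + 0.3500 + 8.2286
Sum = 12.707

12.707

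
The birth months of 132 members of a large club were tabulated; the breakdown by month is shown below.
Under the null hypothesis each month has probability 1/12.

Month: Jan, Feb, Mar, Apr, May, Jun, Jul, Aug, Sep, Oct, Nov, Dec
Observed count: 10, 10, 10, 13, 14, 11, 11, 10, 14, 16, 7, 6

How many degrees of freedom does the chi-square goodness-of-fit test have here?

11

There are k = 12 categories and no parameters were estimated from the data, so df = 12 − 1 = 11.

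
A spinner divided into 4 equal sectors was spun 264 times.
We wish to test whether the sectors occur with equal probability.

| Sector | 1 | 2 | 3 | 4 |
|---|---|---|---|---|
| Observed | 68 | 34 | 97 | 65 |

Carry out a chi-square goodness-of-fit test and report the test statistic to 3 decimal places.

30.152

Expected count for each of the 4 categories: 264/4 = 66.
1: (68 − 66)²/66 = 4/66 = 0.0606
2: (34 − 66)²/66 = 1024/66 = 15.5152
3: (97 − 66)²/66 = 961/66 = 14.5606
4: (65 − 66)²/66 = 1/66 = 0.0152
Sum = 30.152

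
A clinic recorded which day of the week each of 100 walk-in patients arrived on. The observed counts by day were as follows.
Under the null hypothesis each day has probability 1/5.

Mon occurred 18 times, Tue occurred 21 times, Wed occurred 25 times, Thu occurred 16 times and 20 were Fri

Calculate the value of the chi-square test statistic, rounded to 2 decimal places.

2.30

Expected count for each of the 5 categories: 100/5 = 20.
cat         O        E   (O−E)²/E
Mon        18       20      0.200
Tue        21       20      0.050
Wed        25       20      1.250
Thu        16       20      0.800
Fri        20       20      0.000
Sum = 2.30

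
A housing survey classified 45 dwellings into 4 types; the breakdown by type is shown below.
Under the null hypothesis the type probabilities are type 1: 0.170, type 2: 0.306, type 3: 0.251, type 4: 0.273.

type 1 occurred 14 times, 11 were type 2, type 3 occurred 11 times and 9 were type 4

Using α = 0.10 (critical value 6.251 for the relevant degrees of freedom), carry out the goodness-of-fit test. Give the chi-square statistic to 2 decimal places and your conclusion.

6.71; reject

Expected counts E_i = n·p_i: 45×0.170 = 7.65, 45×0.306 = 13.77, 45×0.251 = 11.295, 45×0.273 = 12.285.
χ² = (14−7.65)²/7.65 + (11−13.77)²/13.77 + (11−11.295)²/11.295 + (9−12.285)²/12.285
   = 5.271 + 0.557 + 0.008 + 0.878
Sum = 6.71
df = 3. Since 6.71 > 6.251, we reject H₀.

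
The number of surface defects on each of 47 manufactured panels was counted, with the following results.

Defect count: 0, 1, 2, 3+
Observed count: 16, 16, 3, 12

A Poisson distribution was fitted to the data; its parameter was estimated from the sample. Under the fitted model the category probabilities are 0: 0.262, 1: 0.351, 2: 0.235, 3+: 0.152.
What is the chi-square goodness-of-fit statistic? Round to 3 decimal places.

10.279

Expected counts E_i = n·p_i: 47×0.262 = 12.314, 47×0.351 = 16.497, 47×0.235 = 11.045, 47×0.152 = 7.144.
cat         O        E   (O−E)²/E
0          16   12.314     1.1033
1          16   16.497     0.0150
2           3   11.045     5.8598
3+         12    7.144     3.3008
Sum = 10.279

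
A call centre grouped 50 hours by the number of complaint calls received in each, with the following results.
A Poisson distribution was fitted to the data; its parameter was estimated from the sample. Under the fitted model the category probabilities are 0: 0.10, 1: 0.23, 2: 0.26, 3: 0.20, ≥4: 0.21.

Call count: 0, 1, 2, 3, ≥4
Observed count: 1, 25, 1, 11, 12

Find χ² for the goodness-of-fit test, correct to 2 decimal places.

30.44

Expected counts E_i = n·p_i: 50×0.10 = 5, 50×0.23 = 11.5, 50×0.26 = 13, 50×0.20 = 10, 50×0.21 = 10.5.
χ² = (1−5)²/5 + (25−11.5)²/11.5 + (1−13)²/13 + (11−10)²/10 + (12−10.5)²/10.5
   = 3.200 + 15.848 + 11.077 + 0.100 + 0.214
Sum = 30.44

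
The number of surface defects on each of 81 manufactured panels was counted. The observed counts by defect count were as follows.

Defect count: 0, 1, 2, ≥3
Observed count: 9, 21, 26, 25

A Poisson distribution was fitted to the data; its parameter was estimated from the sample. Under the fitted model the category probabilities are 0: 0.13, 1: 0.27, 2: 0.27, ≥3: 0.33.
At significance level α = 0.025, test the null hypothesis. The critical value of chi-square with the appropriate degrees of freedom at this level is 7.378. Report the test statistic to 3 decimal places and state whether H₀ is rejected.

Expected counts E_i = n·p_i: 81×0.13 = 10.53, 81×0.27 = 21.87, 81×0.27 = 21.87, 81×0.33 = 26.73.
cat         O        E   (O−E)²/E
0           9    10.53     0.2223
1          21    21.87     0.0346
2          26    21.87     0.7799
≥3         25    26.73     0.1120
Sum = 1.149
df = 2. Since 1.149 < 7.378, we do not reject H₀.

1.149; do not reject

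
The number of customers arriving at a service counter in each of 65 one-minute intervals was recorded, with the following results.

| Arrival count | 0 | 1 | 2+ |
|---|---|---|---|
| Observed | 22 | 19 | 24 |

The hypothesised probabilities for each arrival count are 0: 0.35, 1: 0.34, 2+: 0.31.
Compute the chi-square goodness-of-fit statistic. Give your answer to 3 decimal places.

Expected counts E_i = n·p_i: 65×0.35 = 22.75, 65×0.34 = 22.1, 65×0.31 = 20.15.
χ² = (22−22.75)²/22.75 + (19−22.1)²/22.1 + (24−20.15)²/20.15
   = 0.0247 + 0.4348 + 0.7356
Sum = 1.195

1.195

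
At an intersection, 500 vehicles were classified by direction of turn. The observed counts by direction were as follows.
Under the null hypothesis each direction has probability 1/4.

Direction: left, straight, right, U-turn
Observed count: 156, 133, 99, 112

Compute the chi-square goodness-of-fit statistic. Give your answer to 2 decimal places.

Expected count for each of the 4 categories: 500/4 = 125.
χ² = (156−125)²/125 + (133−125)²/125 + (99−125)²/125 + (112−125)²/125
   = 7.688 + 0.512 + 5.408 + 1.352
Sum = 14.96

14.96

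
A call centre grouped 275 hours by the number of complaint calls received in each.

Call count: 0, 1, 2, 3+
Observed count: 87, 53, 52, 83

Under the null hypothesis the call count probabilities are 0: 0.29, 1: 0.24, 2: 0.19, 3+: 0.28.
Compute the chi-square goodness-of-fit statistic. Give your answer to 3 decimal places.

Expected counts E_i = n·p_i: 275×0.29 = 79.75, 275×0.24 = 66, 275×0.19 = 52.25, 275×0.28 = 77.
χ² = (87−79.75)²/79.75 + (53−66)²/66 + (52−52.25)²/52.25 + (83−77)²/77
   = 0.6591 + 2.5606 + 0.0012 + 0.4675
Sum = 3.688

3.688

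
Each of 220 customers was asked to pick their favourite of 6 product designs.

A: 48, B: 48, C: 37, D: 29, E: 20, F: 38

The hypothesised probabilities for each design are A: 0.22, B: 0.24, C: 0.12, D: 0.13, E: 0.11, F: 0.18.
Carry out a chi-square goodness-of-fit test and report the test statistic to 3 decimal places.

Expected counts E_i = n·p_i: 220×0.22 = 48.4, 220×0.24 = 52.8, 220×0.12 = 26.4, 220×0.13 = 28.6, 220×0.11 = 24.2, 220×0.18 = 39.6.
A: (48 − 48.4)²/48.4 = 0.16/48.4 = 0.0033
B: (48 − 52.8)²/52.8 = 23.04/52.8 = 0.4364
C: (37 − 26.4)²/26.4 = 112.36/26.4 = 4.2561
D: (29 − 28.6)²/28.6 = 0.16/28.6 = 0.0056
E: (20 − 24.2)²/24.2 = 17.64/24.2 = 0.7289
F: (38 − 39.6)²/39.6 = 2.56/39.6 = 0.0646
Sum = 5.495

5.495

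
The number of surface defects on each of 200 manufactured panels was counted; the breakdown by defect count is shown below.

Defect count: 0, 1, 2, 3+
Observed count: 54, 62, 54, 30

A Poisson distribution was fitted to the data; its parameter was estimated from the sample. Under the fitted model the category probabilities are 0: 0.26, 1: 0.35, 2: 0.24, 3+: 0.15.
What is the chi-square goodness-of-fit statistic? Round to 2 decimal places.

Expected counts E_i = n·p_i: 200×0.26 = 52, 200×0.35 = 70, 200×0.24 = 48, 200×0.15 = 30.
0: (54 − 52)²/52 = 4/52 = 0.077
1: (62 − 70)²/70 = 64/70 = 0.914
2: (54 − 48)²/48 = 36/48 = 0.750
3+: (30 − 30)²/30 = 0/30 = 0.000
Sum = 1.74

1.74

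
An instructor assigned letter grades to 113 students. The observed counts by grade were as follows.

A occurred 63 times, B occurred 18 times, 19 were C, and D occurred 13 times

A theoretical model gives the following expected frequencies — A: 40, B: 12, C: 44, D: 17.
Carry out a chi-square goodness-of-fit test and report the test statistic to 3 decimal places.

31.371

A: (63 − 40)²/40 = 529/40 = 13.2250
B: (18 − 12)²/12 = 36/12 = 3.0000
C: (19 − 44)²/44 = 625/44 = 14.2045
D: (13 − 17)²/17 = 16/17 = 0.9412
Sum = 31.371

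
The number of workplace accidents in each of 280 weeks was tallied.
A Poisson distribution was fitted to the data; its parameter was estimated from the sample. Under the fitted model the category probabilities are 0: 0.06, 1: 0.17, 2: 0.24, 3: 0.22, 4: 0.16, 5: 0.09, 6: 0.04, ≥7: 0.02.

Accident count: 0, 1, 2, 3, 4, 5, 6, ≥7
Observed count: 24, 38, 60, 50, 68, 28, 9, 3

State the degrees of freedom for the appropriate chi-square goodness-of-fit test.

6

There are k = 8 categories and 1 parameter estimated from the data, so df = 8 − 1 − 1 = 6.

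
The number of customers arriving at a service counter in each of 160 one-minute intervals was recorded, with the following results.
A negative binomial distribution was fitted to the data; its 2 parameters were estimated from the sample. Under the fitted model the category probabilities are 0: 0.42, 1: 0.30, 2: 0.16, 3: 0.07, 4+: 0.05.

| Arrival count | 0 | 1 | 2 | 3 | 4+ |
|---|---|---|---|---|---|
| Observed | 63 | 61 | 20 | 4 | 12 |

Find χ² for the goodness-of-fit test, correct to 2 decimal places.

11.64

Expected counts E_i = n·p_i: 160×0.42 = 67.2, 160×0.30 = 48, 160×0.16 = 25.6, 160×0.07 = 11.2, 160×0.05 = 8.
cat         O        E   (O−E)²/E
0          63     67.2      0.263
1          61       48      3.521
2          20     25.6      1.225
3           4     11.2      4.629
4+         12        8      2.000
Sum = 11.64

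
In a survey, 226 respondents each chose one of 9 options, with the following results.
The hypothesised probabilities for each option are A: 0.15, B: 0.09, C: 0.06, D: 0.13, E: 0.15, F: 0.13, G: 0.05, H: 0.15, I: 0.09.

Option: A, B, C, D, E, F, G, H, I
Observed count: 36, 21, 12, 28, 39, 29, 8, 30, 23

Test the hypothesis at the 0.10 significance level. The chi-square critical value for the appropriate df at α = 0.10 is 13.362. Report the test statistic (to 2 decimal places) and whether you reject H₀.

2.93; do not reject

Expected counts E_i = n·p_i: 226×0.15 = 33.9, 226×0.09 = 20.34, 226×0.06 = 13.56, 226×0.13 = 29.38, 226×0.15 = 33.9, 226×0.13 = 29.38, 226×0.05 = 11.3, 226×0.15 = 33.9, 226×0.09 = 20.34.
cat         O        E   (O−E)²/E
A          36     33.9      0.130
B          21    20.34      0.021
C          12    13.56      0.179
D          28    29.38      0.065
E          39     33.9      0.767
F          29    29.38      0.005
G           8     11.3      0.964
H          30     33.9      0.449
I          23    20.34      0.348
Sum = 2.93
df = 8. Since 2.93 < 13.362, we do not reject H₀.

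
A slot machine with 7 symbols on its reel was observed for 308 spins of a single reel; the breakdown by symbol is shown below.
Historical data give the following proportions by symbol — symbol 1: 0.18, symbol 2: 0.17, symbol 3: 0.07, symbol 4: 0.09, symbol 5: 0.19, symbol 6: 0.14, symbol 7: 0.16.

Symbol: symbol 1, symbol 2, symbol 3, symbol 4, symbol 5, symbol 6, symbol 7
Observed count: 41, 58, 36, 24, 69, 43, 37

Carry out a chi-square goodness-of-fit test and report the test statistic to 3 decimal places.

19.476

Expected counts E_i = n·p_i: 308×0.18 = 55.44, 308×0.17 = 52.36, 308×0.07 = 21.56, 308×0.09 = 27.72, 308×0.19 = 58.52, 308×0.14 = 43.12, 308×0.16 = 49.28.
cat           O        E   (O−E)²/E
symbol 1     41    55.44     3.7611
symbol 2     58    52.36     0.6075
symbol 3     36    21.56     9.6713
symbol 4     24    27.72     0.4992
symbol 5     69    58.52     1.8768
symbol 6     43    43.12     0.0003
symbol 7     37    49.28     3.0600
Sum = 19.476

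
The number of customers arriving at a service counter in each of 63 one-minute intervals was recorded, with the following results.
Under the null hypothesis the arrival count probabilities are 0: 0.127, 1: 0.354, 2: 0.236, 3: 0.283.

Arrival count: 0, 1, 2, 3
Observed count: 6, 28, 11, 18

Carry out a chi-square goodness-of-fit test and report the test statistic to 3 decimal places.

2.964

Expected counts E_i = n·p_i: 63×0.127 = 8.001, 63×0.354 = 22.302, 63×0.236 = 14.868, 63×0.283 = 17.829.
cat         O        E   (O−E)²/E
0           6    8.001     0.5004
1          28   22.302     1.4558
2          11   14.868     1.0063
3          18   17.829     0.0016
Sum = 2.964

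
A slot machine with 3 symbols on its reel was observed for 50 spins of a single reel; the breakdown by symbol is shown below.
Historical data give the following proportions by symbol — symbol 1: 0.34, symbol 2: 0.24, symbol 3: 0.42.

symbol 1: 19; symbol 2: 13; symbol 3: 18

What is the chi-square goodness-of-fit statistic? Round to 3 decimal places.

Expected counts E_i = n·p_i: 50×0.34 = 17, 50×0.24 = 12, 50×0.42 = 21.
symbol 1: (19 − 17)²/17 = 4/17 = 0.2353
symbol 2: (13 − 12)²/12 = 1/12 = 0.0833
symbol 3: (18 − 21)²/21 = 9/21 = 0.4286
Sum = 0.747

0.747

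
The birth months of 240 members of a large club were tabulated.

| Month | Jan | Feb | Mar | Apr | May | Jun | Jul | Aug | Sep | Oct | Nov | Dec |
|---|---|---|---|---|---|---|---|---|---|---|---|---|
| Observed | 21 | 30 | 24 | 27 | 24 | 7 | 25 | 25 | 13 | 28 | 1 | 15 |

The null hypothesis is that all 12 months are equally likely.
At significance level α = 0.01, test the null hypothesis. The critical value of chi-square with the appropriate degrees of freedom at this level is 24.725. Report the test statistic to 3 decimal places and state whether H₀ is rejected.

45.000; reject

Expected count for each of the 12 categories: 240/12 = 20.
χ² = (21−20)²/20 + (30−20)²/20 + (24−20)²/20 + (27−20)²/20 + (24−20)²/20 + (7−20)²/20 + (25−20)²/20 + (25−20)²/20 + (13−20)²/20 + (28−20)²/20 + (1−20)²/20 + (15−20)²/20
   = 0.0500 + 5.0000 + 0.8000 + 2.4500 + 0.8000 + 8.4500 + 1.2500 + 1.2500 + 2.4500 + 3.2000 + 18.0500 + 1.2500
Sum = 45.000
df = 11. Since 45.000 > 24.725, we reject H₀.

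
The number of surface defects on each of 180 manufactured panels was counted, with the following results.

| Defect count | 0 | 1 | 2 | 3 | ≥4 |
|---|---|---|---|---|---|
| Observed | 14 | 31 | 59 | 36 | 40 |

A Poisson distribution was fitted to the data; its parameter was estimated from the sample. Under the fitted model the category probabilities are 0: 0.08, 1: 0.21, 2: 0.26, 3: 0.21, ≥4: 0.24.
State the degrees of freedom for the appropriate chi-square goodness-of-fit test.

3

There are k = 5 categories and 1 parameter estimated from the data, so df = 5 − 1 − 1 = 3.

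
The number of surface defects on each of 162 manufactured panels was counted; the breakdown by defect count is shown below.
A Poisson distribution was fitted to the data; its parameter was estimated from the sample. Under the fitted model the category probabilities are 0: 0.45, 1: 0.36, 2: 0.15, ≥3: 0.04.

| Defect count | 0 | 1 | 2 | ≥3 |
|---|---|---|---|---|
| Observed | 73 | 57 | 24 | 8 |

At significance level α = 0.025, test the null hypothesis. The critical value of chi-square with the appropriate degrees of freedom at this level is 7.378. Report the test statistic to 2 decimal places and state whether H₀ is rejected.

Expected counts E_i = n·p_i: 162×0.45 = 72.9, 162×0.36 = 58.32, 162×0.15 = 24.3, 162×0.04 = 6.48.
χ² = (73−72.9)²/72.9 + (57−58.32)²/58.32 + (24−24.3)²/24.3 + (8−6.48)²/6.48
   = 0.000 + 0.030 + 0.004 + 0.357
Sum = 0.39
df = 2. Since 0.39 < 7.378, we do not reject H₀.

0.39; do not reject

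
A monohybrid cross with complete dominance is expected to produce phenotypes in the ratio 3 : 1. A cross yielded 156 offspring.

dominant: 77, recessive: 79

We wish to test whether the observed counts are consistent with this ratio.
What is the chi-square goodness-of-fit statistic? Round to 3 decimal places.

54.701

Ratio total = 4. Expected counts: 156×3/4 = 117, 156×1/4 = 39.
dominant: (77 − 117)²/117 = 1600/117 = 13.6752
recessive: (79 − 39)²/39 = 1600/39 = 41.0256
Sum = 54.701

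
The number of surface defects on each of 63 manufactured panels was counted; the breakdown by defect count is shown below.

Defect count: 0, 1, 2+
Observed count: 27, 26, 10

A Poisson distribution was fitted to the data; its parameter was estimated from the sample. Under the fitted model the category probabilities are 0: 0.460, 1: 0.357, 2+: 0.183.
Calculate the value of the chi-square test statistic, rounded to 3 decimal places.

Expected counts E_i = n·p_i: 63×0.460 = 28.98, 63×0.357 = 22.491, 63×0.183 = 11.529.
χ² = (27−28.98)²/28.98 + (26−22.491)²/22.491 + (10−11.529)²/11.529
   = 0.1353 + 0.5475 + 0.2028
Sum = 0.886

0.886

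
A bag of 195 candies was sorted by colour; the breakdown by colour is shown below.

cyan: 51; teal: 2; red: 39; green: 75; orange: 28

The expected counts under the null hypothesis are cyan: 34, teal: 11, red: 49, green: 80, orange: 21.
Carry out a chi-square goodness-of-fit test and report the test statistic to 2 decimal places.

cat         O        E   (O−E)²/E
cyan       51       34      8.500
teal        2       11      7.364
red        39       49      2.041
green      75       80      0.313
orange     28       21      2.333
Sum = 20.55

20.55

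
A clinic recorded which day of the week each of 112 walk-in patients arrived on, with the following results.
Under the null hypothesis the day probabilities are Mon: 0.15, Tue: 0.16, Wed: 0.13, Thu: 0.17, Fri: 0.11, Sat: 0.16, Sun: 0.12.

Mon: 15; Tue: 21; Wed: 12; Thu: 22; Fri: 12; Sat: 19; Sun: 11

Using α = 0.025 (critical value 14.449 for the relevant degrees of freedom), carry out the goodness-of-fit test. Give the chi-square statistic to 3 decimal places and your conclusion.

2.149; do not reject

Expected counts E_i = n·p_i: 112×0.15 = 16.8, 112×0.16 = 17.92, 112×0.13 = 14.56, 112×0.17 = 19.04, 112×0.11 = 12.32, 112×0.16 = 17.92, 112×0.12 = 13.44.
χ² = (15−16.8)²/16.8 + (21−17.92)²/17.92 + (12−14.56)²/14.56 + (22−19.04)²/19.04 + (12−12.32)²/12.32 + (19−17.92)²/17.92 + (11−13.44)²/13.44
   = 0.1929 + 0.5294 + 0.4501 + 0.4602 + 0.0083 + 0.0651 + 0.4430
Sum = 2.149
df = 6. Since 2.149 < 14.449, we do not reject H₀.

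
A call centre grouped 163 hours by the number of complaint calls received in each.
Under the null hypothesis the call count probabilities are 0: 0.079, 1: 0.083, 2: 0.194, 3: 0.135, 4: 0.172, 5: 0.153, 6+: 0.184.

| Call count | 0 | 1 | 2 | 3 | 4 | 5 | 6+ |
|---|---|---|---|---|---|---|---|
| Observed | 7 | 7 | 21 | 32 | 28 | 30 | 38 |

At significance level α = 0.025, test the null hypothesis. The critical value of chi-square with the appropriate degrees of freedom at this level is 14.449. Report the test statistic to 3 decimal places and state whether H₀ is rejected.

Expected counts E_i = n·p_i: 163×0.079 = 12.877, 163×0.083 = 13.529, 163×0.194 = 31.622, 163×0.135 = 22.005, 163×0.172 = 28.036, 163×0.153 = 24.939, 163×0.184 = 29.992.
χ² = (7−12.877)²/12.877 + (7−13.529)²/13.529 + (21−31.622)²/31.622 + (32−22.005)²/22.005 + (28−28.036)²/28.036 + (30−24.939)²/24.939 + (38−29.992)²/29.992
   = 2.6822 + 3.1508 + 3.5680 + 4.5399 + 0.0000 + 1.0271 + 2.1382
Sum = 17.106
df = 6. Since 17.106 > 14.449, we reject H₀.

17.106; reject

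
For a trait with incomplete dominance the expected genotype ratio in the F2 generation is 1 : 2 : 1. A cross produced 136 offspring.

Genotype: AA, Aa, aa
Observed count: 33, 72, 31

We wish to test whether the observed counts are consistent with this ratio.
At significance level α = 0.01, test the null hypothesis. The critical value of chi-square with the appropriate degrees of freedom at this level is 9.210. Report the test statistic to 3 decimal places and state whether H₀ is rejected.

0.529; do not reject

Ratio total = 4. Expected counts: 136×1/4 = 34, 136×2/4 = 68, 136×1/4 = 34.
AA: (33 − 34)²/34 = 1/34 = 0.0294
Aa: (72 − 68)²/68 = 16/68 = 0.2353
aa: (31 − 34)²/34 = 9/34 = 0.2647
Sum = 0.529
df = 2. Since 0.529 < 9.210, we do not reject H₀.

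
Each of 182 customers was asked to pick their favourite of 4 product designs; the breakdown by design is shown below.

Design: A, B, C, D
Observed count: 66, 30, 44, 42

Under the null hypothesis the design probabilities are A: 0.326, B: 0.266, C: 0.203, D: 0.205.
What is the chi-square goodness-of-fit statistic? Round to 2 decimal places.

Expected counts E_i = n·p_i: 182×0.326 = 59.332, 182×0.266 = 48.412, 182×0.203 = 36.946, 182×0.205 = 37.31.
A: (66 − 59.332)²/59.332 = 44.462224/59.332 = 0.749
B: (30 − 48.412)²/48.412 = 339.001744/48.412 = 7.002
C: (44 − 36.946)²/36.946 = 49.758916/36.946 = 1.347
D: (42 − 37.31)²/37.31 = 21.9961/37.31 = 0.590
Sum = 9.69

9.69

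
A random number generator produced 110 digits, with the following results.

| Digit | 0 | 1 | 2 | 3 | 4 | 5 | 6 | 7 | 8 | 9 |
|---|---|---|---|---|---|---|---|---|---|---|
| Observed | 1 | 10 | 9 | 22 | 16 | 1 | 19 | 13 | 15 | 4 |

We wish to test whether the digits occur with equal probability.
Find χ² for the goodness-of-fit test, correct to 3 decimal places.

44.000

Under H₀ each category has probability 1/10, so each expected count is 110/10 = 11.
χ² = (1−11)²/11 + (10−11)²/11 + (9−11)²/11 + (22−11)²/11 + (16−11)²/11 + (1−11)²/11 + (19−11)²/11 + (13−11)²/11 + (15−11)²/11 + (4−11)²/11
   = 9.0909 + 0.0909 + 0.3636 + 11.0000 + 2.2727 + 9.0909 + 5.8182 + 0.3636 + 1.4545 + 4.4545
Sum = 44.000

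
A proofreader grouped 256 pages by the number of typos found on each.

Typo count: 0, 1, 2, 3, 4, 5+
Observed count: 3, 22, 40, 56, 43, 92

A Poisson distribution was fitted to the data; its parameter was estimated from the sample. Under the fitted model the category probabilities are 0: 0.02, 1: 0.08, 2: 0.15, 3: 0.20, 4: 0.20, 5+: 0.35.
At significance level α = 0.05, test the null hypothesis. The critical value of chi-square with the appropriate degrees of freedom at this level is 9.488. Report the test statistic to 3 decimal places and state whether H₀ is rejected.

Expected counts E_i = n·p_i: 256×0.02 = 5.12, 256×0.08 = 20.48, 256×0.15 = 38.4, 256×0.20 = 51.2, 256×0.20 = 51.2, 256×0.35 = 89.6.
χ² = (3−5.12)²/5.12 + (22−20.48)²/20.48 + (40−38.4)²/38.4 + (56−51.2)²/51.2 + (43−51.2)²/51.2 + (92−89.6)²/89.6
   = 0.8778 + 0.1128 + 0.0667 + 0.4500 + 1.3133 + 0.0643
Sum = 2.885
df = 4. Since 2.885 < 9.488, we do not reject H₀.

2.885; do not reject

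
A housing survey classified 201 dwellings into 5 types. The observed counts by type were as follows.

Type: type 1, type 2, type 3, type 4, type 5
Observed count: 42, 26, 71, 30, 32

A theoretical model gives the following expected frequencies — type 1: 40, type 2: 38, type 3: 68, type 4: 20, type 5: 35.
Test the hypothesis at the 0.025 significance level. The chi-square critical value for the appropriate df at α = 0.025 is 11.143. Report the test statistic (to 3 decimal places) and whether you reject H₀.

cat         O        E   (O−E)²/E
type 1     42       40     0.1000
type 2     26       38     3.7895
type 3     71       68     0.1324
type 4     30       20     5.0000
type 5     32       35     0.2571
Sum = 9.279
df = 4. Since 9.279 < 11.143, we do not reject H₀.

9.279; do not reject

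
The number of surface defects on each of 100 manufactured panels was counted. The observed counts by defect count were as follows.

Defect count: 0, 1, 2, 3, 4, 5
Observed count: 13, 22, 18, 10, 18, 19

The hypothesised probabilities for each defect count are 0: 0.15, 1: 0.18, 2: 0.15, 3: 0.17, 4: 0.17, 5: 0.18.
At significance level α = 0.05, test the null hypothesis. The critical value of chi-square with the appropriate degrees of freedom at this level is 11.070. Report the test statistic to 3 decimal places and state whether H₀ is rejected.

Expected counts E_i = n·p_i: 100×0.15 = 15, 100×0.18 = 18, 100×0.15 = 15, 100×0.17 = 17, 100×0.17 = 17, 100×0.18 = 18.
cat         O        E   (O−E)²/E
0          13       15     0.2667
1          22       18     0.8889
2          18       15     0.6000
3          10       17     2.8824
4          18       17     0.0588
5          19       18     0.0556
Sum = 4.752
df = 5. Since 4.752 < 11.070, we do not reject H₀.

4.752; do not reject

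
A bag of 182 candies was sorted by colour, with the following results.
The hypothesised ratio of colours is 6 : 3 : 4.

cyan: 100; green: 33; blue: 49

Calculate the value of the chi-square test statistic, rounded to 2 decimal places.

Ratio total = 13. Expected counts: 182×6/13 = 84, 182×3/13 = 42, 182×4/13 = 56.
χ² = (100−84)²/84 + (33−42)²/42 + (49−56)²/56
   = 3.048 + 1.929 + 0.875
Sum = 5.85

5.85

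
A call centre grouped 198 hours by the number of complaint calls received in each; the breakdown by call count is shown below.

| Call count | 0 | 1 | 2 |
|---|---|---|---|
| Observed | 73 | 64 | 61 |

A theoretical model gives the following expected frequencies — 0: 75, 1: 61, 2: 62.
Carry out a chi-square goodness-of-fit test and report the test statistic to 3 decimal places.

cat         O        E   (O−E)²/E
0          73       75     0.0533
1          64       61     0.1475
2          61       62     0.0161
Sum = 0.217

0.217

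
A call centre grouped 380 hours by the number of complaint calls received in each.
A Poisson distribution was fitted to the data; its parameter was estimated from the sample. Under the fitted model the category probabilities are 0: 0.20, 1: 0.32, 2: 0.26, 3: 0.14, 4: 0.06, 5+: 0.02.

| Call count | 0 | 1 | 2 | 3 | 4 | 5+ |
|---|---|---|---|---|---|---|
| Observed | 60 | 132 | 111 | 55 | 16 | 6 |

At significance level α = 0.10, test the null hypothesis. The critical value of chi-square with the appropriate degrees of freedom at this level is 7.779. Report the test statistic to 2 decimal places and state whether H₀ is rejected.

Expected counts E_i = n·p_i: 380×0.20 = 76, 380×0.32 = 121.6, 380×0.26 = 98.8, 380×0.14 = 53.2, 380×0.06 = 22.8, 380×0.02 = 7.6.
χ² = (60−76)²/76 + (132−121.6)²/121.6 + (111−98.8)²/98.8 + (55−53.2)²/53.2 + (16−22.8)²/22.8 + (6−7.6)²/7.6
   = 3.368 + 0.889 + 1.506 + 0.061 + 2.028 + 0.337
Sum = 8.19
df = 4. Since 8.19 > 7.779, we reject H₀.

8.19; reject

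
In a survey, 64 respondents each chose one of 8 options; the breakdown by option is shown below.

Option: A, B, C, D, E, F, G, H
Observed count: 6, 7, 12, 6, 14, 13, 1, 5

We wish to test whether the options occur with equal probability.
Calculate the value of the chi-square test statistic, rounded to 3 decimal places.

Under H₀ each category has probability 1/8, so each expected count is 64/8 = 8.
A: (6 − 8)²/8 = 4/8 = 0.5000
B: (7 − 8)²/8 = 1/8 = 0.1250
C: (12 − 8)²/8 = 16/8 = 2.0000
D: (6 − 8)²/8 = 4/8 = 0.5000
E: (14 − 8)²/8 = 36/8 = 4.5000
F: (13 − 8)²/8 = 25/8 = 3.1250
G: (1 − 8)²/8 = 49/8 = 6.1250
H: (5 − 8)²/8 = 9/8 = 1.1250
Sum = 18.000

18.000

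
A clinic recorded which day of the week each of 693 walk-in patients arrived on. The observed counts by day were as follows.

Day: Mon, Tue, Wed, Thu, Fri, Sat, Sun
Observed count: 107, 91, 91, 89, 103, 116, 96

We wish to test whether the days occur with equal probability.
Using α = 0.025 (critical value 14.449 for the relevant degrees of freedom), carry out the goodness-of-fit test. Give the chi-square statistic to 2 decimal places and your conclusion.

6.12; do not reject

Under H₀ each category has probability 1/7, so each expected count is 693/7 = 99.
Mon: (107 − 99)²/99 = 64/99 = 0.646
Tue: (91 − 99)²/99 = 64/99 = 0.646
Wed: (91 − 99)²/99 = 64/99 = 0.646
Thu: (89 − 99)²/99 = 100/99 = 1.010
Fri: (103 − 99)²/99 = 16/99 = 0.162
Sat: (116 − 99)²/99 = 289/99 = 2.919
Sun: (96 − 99)²/99 = 9/99 = 0.091
Sum = 6.12
df = 6. Since 6.12 < 14.449, we do not reject H₀.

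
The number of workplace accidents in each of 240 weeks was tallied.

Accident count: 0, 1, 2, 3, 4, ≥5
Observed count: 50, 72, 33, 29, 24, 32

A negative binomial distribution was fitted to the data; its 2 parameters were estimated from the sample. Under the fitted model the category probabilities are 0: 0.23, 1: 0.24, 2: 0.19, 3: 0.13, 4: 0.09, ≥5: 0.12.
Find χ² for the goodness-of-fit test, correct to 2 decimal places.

Expected counts E_i = n·p_i: 240×0.23 = 55.2, 240×0.24 = 57.6, 240×0.19 = 45.6, 240×0.13 = 31.2, 240×0.09 = 21.6, 240×0.12 = 28.8.
cat         O        E   (O−E)²/E
0          50     55.2      0.490
1          72     57.6      3.600
2          33     45.6      3.482
3          29     31.2      0.155
4          24     21.6      0.267
≥5         32     28.8      0.356
Sum = 8.35

8.35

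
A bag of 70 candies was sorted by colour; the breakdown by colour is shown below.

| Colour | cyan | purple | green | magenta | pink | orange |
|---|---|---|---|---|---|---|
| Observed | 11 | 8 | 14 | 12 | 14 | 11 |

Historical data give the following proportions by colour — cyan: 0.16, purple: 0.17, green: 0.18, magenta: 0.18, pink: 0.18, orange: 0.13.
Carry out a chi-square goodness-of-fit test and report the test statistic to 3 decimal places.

Expected counts E_i = n·p_i: 70×0.16 = 11.2, 70×0.17 = 11.9, 70×0.18 = 12.6, 70×0.18 = 12.6, 70×0.18 = 12.6, 70×0.13 = 9.1.
cyan: (11 − 11.2)²/11.2 = 0.04/11.2 = 0.0036
purple: (8 − 11.9)²/11.9 = 15.21/11.9 = 1.2782
green: (14 − 12.6)²/12.6 = 1.96/12.6 = 0.1556
magenta: (12 − 12.6)²/12.6 = 0.36/12.6 = 0.0286
pink: (14 − 12.6)²/12.6 = 1.96/12.6 = 0.1556
orange: (11 − 9.1)²/9.1 = 3.61/9.1 = 0.3967
Sum = 2.018

2.018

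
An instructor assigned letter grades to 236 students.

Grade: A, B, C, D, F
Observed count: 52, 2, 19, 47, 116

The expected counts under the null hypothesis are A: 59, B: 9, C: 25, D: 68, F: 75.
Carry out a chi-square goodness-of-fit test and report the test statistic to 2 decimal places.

36.61

cat         O        E   (O−E)²/E
A          52       59      0.831
B           2        9      5.444
C          19       25      1.440
D          47       68      6.485
F         116       75     22.413
Sum = 36.61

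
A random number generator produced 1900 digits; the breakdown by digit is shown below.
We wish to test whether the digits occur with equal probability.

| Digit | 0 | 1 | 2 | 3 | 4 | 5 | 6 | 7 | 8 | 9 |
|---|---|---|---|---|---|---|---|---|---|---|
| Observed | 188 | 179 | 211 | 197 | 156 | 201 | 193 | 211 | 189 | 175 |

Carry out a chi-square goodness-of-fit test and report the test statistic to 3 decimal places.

13.516

Under H₀ each category has probability 1/10, so each expected count is 1900/10 = 190.
χ² = (188−190)²/190 + (179−190)²/190 + (211−190)²/190 + (197−190)²/190 + (156−190)²/190 + (201−190)²/190 + (193−190)²/190 + (211−190)²/190 + (189−190)²/190 + (175−190)²/190
   = 0.0211 + 0.6368 + 2.3211 + 0.2579 + 6.0842 + 0.6368 + 0.0474 + 2.3211 + 0.0053 + 1.1842
Sum = 13.516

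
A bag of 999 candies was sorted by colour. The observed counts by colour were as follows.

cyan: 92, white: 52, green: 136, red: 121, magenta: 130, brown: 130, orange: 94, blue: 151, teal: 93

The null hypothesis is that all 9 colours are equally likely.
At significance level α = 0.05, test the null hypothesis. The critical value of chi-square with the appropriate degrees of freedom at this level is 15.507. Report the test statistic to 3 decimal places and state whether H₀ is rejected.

Expected count for each of the 9 categories: 999/9 = 111.
χ² = (92−111)²/111 + (52−111)²/111 + (136−111)²/111 + (121−111)²/111 + (130−111)²/111 + (130−111)²/111 + (94−111)²/111 + (151−111)²/111 + (93−111)²/111
   = 3.2523 + 31.3604 + 5.6306 + 0.9009 + 3.2523 + 3.2523 + 2.6036 + 14.4144 + 2.9189
Sum = 67.586
df = 8. Since 67.586 > 15.507, we reject H₀.

67.586; reject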